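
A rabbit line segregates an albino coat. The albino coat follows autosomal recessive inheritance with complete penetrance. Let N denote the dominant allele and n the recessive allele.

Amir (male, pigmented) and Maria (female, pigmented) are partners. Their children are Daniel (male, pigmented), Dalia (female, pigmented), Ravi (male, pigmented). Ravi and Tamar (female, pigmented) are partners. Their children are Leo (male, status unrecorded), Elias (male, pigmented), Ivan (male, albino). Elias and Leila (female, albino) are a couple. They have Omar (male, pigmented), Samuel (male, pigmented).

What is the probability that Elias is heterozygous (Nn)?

1/3

Ravi is pigmented so carries N and passed n to Ivan (nn), so Ravi is Nn.
Tamar is pigmented so carries N and passed n to Ivan (nn), so Tamar is Nn.
Their cross gives offspring ratios 1/4 NN : 1/2 Nn : 1/4 nn. Conditioning on Elias being pigmented, P(Nn) = 1/2 / 3/4 = 2/3 before taking Elias's own offspring into account.
Leila is albino, so Leila is nn.
Now use Elias's offspring. Probability of each recorded status — pigmented son Omar: 1/2 if Elias is Nn, 1 if NN; pigmented son Samuel: 1/2 if Elias is Nn, 1 if NN.
Bayes: P(Nn) = 2/3·1/4 / (2/3·1/4 + 1/3·1) = 1/3.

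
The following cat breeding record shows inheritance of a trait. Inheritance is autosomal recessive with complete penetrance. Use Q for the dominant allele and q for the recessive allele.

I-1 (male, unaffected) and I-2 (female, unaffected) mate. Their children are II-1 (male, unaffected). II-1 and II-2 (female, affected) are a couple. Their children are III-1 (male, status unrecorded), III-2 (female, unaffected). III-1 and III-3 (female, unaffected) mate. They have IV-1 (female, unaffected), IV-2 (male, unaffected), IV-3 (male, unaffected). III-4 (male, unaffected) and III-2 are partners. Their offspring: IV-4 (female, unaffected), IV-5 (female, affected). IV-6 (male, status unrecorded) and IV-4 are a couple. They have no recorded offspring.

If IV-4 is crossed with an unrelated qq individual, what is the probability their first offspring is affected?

III-4 is unaffected so carries Q and passed q to IV-5 (qq), so III-4 is Qq.
III-2 is unaffected so carries Q and received q from II-2 (qq), so III-2 is Qq.
IV-4 is an unaffected offspring of III-4 (Qq) × III-2 (Qq), whose cross gives 1/4 QQ : 1/2 Qq : 1/4 qq; conditioning on being unaffected, IV-4 is QQ with probability 1/3, Qq with probability 2/3.
Summing over parental genotype combinations, P(offspring is affected) = 2/3·1/2 = 1/3.

1/3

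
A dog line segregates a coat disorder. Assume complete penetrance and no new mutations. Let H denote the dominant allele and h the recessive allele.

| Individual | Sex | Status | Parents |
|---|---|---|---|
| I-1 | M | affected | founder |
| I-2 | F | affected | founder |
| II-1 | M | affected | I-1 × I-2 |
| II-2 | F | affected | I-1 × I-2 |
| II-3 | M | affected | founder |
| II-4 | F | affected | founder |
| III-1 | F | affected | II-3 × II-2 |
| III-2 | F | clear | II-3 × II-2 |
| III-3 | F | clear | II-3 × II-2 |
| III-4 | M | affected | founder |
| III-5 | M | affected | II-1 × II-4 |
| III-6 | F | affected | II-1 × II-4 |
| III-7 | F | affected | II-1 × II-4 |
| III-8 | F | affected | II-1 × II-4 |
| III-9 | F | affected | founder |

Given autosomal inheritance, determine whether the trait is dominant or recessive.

II-3 and II-2 are both affected yet have a clear child III-2. Under a recessive model two affected parents are homozygous and every child would be affected, so the trait cannot be recessive.

dominant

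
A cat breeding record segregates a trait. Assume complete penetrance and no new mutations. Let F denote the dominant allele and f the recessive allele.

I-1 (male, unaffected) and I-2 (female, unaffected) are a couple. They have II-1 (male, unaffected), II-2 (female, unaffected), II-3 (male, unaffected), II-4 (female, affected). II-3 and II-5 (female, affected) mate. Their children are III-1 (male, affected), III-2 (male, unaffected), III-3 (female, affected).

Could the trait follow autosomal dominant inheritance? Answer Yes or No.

No

Under autosomal dominant, II-4 (affected, female) cannot arise from I-1 (unaffected) × I-2 (unaffected).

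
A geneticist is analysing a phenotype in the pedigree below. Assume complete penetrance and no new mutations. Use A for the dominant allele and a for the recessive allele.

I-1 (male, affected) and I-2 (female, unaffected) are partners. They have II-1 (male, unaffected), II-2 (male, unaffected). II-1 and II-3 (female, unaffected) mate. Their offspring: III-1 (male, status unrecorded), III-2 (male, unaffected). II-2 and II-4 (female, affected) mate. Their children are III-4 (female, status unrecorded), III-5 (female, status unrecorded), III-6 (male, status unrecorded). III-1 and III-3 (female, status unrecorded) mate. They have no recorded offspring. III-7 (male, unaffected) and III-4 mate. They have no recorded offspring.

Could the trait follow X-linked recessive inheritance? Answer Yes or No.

A consistent assignment under X-linked recessive exists: I-1 X^a Y, I-2 X^A X^A, II-1 X^A Y, II-2 X^A Y, II-3 X^A X^A, II-4 X^a X^a, III-1 X^A Y, III-2 X^A Y, III-3 X^A X^A, III-4 X^A X^a, III-5 X^A X^a, III-6 X^a Y, III-7 X^A Y.
In this assignment every recorded phenotype matches its genotype and every non-founder's genotype is obtainable from its parents' genotypes, so the pedigree is consistent.

Yes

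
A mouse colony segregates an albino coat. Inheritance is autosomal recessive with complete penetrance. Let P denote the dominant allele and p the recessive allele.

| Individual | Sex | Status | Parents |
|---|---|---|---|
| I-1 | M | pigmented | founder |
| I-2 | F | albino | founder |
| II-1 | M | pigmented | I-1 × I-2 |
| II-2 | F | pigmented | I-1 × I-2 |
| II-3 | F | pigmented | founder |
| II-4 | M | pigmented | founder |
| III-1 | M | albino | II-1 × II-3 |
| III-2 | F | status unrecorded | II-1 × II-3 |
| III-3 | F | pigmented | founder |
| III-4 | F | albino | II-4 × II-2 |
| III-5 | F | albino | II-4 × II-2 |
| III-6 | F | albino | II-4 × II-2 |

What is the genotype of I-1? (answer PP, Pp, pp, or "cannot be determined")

I-1's phenotype allows PP or Pp, and no parent or child forces a single allele at both positions; consistent genotype assignments exist with I-1 as PP or Pp.

cannot be determined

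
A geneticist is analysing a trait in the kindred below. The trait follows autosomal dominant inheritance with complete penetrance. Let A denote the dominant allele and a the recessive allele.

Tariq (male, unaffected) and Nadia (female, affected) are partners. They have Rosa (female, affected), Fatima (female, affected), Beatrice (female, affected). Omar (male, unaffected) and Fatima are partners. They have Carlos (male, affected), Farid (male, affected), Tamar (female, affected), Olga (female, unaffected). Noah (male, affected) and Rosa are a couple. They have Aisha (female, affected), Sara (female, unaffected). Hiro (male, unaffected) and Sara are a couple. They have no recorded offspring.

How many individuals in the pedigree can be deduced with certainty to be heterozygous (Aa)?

Obligate heterozygotes: Rosa is affected so carries A and received a from Tariq (aa), so Rosa is Aa; Fatima is affected so carries A and received a from Tariq (aa), so Fatima is Aa; Beatrice is affected so carries A and received a from Tariq (aa), so Beatrice is Aa; Noah is affected so carries A and passed a to Sara (aa), so Noah is Aa; Carlos is affected so carries A and received a from Omar (aa), so Carlos is Aa; Farid is affected so carries A and received a from Omar (aa), so Farid is Aa; Tamar is affected so carries A and received a from Omar (aa), so Tamar is Aa.
Every other individual is either homozygous by phenotype or has at least one consistent homozygous assignment, so the count is 7.

7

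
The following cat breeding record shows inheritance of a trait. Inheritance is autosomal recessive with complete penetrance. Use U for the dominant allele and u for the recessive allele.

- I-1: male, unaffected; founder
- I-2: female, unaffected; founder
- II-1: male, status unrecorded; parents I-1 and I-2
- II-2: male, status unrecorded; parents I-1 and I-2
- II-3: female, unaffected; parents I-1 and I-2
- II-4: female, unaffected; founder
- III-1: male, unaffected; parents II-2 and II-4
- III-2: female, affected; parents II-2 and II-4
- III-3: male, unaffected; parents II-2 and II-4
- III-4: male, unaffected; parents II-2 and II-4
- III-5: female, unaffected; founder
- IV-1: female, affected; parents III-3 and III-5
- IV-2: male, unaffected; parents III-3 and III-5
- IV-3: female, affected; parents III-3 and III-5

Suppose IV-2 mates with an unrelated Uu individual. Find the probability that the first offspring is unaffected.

III-3 is unaffected so carries U and passed u to IV-1 (uu), so III-3 is Uu.
III-5 is unaffected so carries U and passed u to IV-1 (uu), so III-5 is Uu.
IV-2 is an unaffected offspring of III-3 (Uu) × III-5 (Uu), whose cross gives 1/4 UU : 1/2 Uu : 1/4 uu; conditioning on being unaffected, IV-2 is UU with probability 1/3, Uu with probability 2/3.
Summing over parental genotype combinations, P(offspring is unaffected) = 1/3·1 + 2/3·3/4 = 5/6.

5/6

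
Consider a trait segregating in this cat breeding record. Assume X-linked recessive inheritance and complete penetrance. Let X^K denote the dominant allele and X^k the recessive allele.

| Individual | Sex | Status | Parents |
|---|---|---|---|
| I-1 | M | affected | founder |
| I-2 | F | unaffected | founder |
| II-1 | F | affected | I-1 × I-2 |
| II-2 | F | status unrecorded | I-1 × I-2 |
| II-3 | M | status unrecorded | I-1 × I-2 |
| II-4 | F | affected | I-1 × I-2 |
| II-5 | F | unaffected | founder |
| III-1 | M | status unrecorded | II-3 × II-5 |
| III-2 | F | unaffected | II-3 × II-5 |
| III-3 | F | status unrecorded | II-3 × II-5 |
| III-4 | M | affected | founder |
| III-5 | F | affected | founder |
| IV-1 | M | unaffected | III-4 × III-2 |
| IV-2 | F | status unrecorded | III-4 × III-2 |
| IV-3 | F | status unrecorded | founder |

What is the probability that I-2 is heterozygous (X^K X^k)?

1

I-2 is unaffected so carries K and passed k to II-1 (X^k X^k), so I-2 is X^K X^k, giving P(X^K X^k) = 1.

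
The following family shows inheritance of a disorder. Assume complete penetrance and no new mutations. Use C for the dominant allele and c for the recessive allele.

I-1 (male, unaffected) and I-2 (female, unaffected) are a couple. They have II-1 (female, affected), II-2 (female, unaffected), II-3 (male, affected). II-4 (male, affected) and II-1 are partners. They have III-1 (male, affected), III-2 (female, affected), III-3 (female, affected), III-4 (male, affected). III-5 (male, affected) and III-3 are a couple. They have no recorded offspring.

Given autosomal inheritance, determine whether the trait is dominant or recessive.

recessive

I-1 and I-2 are both unaffected yet have an affected child II-1. Under dominance, an affected child requires at least one affected parent, so the trait cannot be dominant.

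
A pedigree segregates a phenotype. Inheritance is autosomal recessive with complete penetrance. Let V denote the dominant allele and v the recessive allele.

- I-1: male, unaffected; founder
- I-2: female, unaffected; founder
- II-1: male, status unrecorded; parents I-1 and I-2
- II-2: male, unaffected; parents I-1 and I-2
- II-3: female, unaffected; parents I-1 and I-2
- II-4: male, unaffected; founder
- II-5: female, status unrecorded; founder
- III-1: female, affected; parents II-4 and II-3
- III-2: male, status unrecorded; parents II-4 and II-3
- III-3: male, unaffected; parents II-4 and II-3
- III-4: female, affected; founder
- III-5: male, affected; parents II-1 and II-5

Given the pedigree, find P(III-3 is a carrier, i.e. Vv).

2/3

II-4 is unaffected so carries V and passed v to III-1 (vv), so II-4 is Vv.
II-3 is unaffected so carries V and passed v to III-1 (vv), so II-3 is Vv.
Their cross gives offspring ratios 1/4 VV : 1/2 Vv : 1/4 vv. Conditioning on III-3 being unaffected, P(Vv) = 1/2 / 3/4 = 2/3.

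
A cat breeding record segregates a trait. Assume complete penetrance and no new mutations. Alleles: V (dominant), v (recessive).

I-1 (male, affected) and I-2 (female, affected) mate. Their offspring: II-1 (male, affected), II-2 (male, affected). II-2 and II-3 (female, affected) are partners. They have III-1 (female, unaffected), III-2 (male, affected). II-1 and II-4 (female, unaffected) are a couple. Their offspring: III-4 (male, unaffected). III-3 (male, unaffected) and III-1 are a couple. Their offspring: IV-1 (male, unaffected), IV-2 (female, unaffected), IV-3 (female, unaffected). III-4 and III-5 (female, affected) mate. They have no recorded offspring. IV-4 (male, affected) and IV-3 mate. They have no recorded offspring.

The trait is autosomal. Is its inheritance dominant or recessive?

II-2 and II-3 are both affected yet have an unaffected child III-1. Under a recessive model two affected parents are homozygous and every child would be affected, so the trait cannot be recessive.

dominant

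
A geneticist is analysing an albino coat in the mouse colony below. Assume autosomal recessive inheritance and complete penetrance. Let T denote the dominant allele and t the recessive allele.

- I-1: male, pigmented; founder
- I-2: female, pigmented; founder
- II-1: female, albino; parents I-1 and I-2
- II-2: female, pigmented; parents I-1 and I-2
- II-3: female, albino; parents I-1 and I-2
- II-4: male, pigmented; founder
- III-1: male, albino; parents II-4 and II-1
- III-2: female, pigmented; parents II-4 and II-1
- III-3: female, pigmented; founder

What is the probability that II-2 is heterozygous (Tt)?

I-1 is pigmented so carries T and passed t to II-1 (tt), so I-1 is Tt.
I-2 is pigmented so carries T and passed t to II-1 (tt), so I-2 is Tt.
Their cross gives offspring ratios 1/4 TT : 1/2 Tt : 1/4 tt. Conditioning on II-2 being pigmented, P(Tt) = 1/2 / 3/4 = 2/3.

2/3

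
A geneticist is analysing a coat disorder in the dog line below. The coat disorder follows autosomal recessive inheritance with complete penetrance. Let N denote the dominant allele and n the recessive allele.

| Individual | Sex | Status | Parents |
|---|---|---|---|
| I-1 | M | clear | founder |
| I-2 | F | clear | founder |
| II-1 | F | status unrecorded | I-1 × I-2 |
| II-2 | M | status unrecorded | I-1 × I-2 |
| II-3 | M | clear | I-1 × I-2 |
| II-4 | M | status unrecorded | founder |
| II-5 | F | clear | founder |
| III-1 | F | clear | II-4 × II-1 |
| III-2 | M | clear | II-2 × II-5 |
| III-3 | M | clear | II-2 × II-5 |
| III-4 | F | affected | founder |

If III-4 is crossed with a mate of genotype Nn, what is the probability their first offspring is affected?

1/2

III-4 is affected, so III-4 is nn.
The cross gives 1/2 Nn : 1/2 nn, so P(offspring is affected) = 1/2.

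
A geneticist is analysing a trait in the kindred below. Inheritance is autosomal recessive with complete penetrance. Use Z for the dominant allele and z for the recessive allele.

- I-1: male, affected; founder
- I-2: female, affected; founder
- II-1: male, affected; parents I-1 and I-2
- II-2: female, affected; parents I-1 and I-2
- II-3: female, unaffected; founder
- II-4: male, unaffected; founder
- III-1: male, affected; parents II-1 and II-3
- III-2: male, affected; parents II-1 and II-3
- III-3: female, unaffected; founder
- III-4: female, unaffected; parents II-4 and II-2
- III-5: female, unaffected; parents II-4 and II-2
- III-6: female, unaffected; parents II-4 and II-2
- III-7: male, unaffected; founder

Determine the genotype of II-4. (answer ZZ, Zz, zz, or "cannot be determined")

cannot be determined

II-4's phenotype allows ZZ or Zz, and no parent or child forces a single allele at both positions; consistent genotype assignments exist with II-4 as ZZ or Zz.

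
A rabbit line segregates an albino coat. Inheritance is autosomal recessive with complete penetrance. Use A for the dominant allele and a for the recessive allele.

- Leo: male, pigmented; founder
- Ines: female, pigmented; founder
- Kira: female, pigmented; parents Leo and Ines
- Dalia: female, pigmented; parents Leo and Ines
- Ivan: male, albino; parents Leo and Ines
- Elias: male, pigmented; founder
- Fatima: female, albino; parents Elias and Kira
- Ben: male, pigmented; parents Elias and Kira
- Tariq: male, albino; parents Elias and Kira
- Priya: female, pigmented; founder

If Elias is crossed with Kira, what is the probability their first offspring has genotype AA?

1/4

Elias is pigmented so carries A and passed a to Fatima (aa), so Elias is Aa.
Kira is pigmented so carries A and passed a to Fatima (aa), so Kira is Aa.
The cross gives 1/4 AA : 1/2 Aa : 1/4 aa, so P(offspring has genotype AA) = 1/4.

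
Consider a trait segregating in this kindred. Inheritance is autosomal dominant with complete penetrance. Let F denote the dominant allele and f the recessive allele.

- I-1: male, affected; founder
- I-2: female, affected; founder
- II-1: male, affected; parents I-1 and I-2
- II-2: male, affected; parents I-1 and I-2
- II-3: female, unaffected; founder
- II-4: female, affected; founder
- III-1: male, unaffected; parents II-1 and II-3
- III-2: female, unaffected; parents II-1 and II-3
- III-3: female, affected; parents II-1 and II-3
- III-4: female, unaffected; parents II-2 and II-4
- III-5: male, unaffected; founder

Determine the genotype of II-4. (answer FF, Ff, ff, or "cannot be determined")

From phenotype alone, II-4 is FF or Ff.
II-4 is affected so carries F and passed f to III-4 (ff), so II-4 is Ff.

Ff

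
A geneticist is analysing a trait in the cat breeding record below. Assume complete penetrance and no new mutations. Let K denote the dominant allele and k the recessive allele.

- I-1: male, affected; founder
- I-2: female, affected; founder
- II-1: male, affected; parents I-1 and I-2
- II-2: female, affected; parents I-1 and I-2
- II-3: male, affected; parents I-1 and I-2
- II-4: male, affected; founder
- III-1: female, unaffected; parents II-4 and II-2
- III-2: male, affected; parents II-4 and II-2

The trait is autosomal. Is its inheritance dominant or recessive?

dominant

II-4 and II-2 are both affected yet have an unaffected child III-1. Under a recessive model two affected parents are homozygous and every child would be affected, so the trait cannot be recessive.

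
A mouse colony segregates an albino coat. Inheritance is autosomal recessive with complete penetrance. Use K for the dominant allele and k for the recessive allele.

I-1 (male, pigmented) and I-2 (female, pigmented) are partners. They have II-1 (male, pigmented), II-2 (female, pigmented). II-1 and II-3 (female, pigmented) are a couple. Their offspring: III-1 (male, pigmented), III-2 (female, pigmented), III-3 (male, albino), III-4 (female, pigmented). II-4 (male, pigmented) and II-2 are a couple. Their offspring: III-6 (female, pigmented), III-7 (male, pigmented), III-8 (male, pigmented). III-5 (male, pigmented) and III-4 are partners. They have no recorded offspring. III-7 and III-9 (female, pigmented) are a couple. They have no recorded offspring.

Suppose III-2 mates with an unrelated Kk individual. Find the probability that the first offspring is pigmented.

II-1 is pigmented so carries K and passed k to III-3 (kk), so II-1 is Kk.
II-3 is pigmented so carries K and passed k to III-3 (kk), so II-3 is Kk.
III-2 is a pigmented offspring of II-1 (Kk) × II-3 (Kk), whose cross gives 1/4 KK : 1/2 Kk : 1/4 kk; conditioning on being pigmented, III-2 is KK with probability 1/3, Kk with probability 2/3.
Summing over parental genotype combinations, P(offspring is pigmented) = 1/3·1 + 2/3·3/4 = 5/6.

5/6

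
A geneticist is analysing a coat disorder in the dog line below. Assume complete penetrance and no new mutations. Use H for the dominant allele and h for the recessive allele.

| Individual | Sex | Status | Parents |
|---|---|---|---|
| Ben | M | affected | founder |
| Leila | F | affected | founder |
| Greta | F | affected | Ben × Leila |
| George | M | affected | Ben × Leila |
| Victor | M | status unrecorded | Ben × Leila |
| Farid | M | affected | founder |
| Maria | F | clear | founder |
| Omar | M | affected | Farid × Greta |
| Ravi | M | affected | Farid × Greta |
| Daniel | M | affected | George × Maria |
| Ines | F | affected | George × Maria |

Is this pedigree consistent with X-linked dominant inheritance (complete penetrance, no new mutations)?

Under X-linked dominant, Daniel (affected, male) cannot arise from George (affected) × Maria (clear).

No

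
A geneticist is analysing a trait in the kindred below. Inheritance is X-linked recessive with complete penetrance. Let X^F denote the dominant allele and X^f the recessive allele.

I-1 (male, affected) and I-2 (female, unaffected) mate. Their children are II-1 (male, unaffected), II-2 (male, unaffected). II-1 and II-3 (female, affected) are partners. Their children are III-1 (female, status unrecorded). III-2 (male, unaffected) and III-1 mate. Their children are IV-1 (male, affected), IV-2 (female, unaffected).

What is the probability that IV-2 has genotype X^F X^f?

III-2 is unaffected, so III-2 is X^F Y.
III-1 received F from II-1 (X^F Y) and received f from II-3 (X^f X^f), so III-1 is X^F X^f.
Their cross gives offspring ratios 1/2 X^F X^F : 1/2 X^F X^f. Conditioning on IV-2 being unaffected, P(X^F X^f) = 1/2 / 1 = 1/2.

1/2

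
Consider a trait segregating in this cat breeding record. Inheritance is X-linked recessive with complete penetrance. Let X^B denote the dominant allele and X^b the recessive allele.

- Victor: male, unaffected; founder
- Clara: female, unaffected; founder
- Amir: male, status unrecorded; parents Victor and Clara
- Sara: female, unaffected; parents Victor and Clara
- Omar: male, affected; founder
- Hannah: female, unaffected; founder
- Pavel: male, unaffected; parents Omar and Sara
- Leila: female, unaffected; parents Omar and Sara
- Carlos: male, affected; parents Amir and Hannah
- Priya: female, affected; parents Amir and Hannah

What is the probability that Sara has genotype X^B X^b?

Victor is unaffected, so Victor is X^B Y.
Clara is unaffected so carries B and passed b to Amir (X^b Y), so Clara is X^B X^b.
Their cross gives offspring ratios 1/2 X^B X^B : 1/2 X^B X^b. Conditioning on Sara being unaffected, P(X^B X^b) = 1/2 / 1 = 1/2 before taking Sara's own offspring into account.
Omar is affected, so Omar is X^b Y.
Now use Sara's offspring. Probability of each recorded status — unaffected son Pavel: 1/2 if Sara is X^B X^b, 1 if X^B X^B; unaffected daughter Leila: 1/2 if Sara is X^B X^b, 1 if X^B X^B.
Bayes: P(X^B X^b) = 1/2·1/4 / (1/2·1/4 + 1/2·1) = 1/5.

1/5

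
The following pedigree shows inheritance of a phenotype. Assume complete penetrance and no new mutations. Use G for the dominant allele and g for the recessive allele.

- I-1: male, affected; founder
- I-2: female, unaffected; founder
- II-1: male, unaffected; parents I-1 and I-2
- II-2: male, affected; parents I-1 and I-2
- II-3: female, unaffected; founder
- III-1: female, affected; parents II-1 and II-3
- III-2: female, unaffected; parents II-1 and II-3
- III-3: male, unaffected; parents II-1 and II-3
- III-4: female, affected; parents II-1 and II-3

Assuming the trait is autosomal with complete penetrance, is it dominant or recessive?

II-1 and II-3 are both unaffected yet have an affected child III-1. Under dominance, an affected child requires at least one affected parent, so the trait cannot be dominant.

recessive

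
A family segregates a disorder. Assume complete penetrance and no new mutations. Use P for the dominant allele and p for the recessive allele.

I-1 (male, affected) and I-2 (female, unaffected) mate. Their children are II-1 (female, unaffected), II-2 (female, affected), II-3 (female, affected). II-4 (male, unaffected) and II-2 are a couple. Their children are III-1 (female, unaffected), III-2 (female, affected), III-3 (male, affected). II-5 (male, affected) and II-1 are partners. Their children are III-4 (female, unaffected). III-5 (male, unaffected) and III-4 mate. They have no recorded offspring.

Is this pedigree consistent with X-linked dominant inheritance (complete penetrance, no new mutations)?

Under X-linked dominant, II-1 (unaffected, female) cannot arise from I-1 (affected) × I-2 (unaffected).

No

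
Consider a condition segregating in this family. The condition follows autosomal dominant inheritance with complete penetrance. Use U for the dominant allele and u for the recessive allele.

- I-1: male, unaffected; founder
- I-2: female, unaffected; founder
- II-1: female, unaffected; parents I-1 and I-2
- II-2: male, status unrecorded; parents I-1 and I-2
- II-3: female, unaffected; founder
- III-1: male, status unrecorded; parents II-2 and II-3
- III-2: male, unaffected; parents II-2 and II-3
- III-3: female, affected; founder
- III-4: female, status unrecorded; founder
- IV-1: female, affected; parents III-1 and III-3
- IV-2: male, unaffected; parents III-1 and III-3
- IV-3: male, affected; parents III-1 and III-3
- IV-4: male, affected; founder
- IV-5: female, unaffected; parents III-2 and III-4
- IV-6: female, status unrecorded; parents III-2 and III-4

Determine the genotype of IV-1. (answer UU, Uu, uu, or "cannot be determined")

From phenotype alone, IV-1 is UU or Uu.
IV-1 is affected so carries U and received u from III-1 (uu), so IV-1 is Uu.

Uu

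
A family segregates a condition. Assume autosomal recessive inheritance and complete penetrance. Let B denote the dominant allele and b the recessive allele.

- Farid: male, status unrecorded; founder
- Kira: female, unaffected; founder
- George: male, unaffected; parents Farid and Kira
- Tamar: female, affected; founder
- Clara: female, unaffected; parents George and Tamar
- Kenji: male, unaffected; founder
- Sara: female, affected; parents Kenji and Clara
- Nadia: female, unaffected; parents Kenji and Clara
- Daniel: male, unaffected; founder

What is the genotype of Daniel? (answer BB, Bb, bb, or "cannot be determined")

cannot be determined

Daniel's phenotype allows BB or Bb, and no parent or child forces a single allele at both positions; consistent genotype assignments exist with Daniel as BB or Bb.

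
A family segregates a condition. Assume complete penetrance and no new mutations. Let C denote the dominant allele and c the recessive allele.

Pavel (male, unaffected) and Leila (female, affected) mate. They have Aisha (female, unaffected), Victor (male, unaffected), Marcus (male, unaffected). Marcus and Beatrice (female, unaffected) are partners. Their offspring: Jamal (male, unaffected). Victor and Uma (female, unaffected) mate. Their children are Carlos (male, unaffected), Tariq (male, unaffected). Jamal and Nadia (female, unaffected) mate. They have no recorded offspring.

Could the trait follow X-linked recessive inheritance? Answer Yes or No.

Under X-linked recessive, Victor (unaffected, male) cannot arise from Pavel (unaffected) × Leila (affected).

No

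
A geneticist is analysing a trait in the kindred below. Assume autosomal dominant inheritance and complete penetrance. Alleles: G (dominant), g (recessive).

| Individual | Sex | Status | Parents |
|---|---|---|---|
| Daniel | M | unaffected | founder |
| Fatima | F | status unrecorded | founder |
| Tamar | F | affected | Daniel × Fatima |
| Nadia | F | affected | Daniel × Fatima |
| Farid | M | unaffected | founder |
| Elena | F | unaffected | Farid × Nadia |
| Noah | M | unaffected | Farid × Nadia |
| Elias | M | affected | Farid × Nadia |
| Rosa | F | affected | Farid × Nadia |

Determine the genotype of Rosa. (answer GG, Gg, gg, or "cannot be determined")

Gg

From phenotype alone, Rosa is GG or Gg.
Rosa is affected so carries G and received g from Farid (gg), so Rosa is Gg.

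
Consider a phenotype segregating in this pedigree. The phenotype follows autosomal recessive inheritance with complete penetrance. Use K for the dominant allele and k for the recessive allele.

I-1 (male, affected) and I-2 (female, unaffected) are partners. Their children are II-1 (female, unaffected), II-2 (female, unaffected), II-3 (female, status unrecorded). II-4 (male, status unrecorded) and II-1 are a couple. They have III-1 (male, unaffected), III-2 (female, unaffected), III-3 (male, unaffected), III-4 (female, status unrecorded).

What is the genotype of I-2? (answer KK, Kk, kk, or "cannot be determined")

I-2's phenotype allows KK or Kk, and no parent or child forces a single allele at both positions; consistent genotype assignments exist with I-2 as KK or Kk.

cannot be determined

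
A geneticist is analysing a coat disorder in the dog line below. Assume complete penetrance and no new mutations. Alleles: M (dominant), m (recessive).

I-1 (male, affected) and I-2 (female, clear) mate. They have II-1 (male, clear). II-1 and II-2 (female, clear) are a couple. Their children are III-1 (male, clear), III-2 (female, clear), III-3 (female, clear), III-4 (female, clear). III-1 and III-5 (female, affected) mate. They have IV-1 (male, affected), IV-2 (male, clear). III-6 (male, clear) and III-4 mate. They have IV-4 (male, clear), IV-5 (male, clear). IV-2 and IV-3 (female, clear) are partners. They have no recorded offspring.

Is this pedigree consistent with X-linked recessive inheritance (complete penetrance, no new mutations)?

No

Under X-linked recessive, IV-2 (clear, male) cannot arise from III-1 (clear) × III-5 (affected).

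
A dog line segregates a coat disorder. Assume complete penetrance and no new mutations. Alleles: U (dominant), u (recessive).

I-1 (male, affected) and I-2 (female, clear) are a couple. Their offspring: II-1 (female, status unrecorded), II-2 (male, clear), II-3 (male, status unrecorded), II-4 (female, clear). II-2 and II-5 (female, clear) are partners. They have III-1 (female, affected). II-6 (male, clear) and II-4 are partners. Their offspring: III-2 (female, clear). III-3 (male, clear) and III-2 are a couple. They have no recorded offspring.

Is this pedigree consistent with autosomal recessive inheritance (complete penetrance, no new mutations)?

Yes

A consistent assignment under autosomal recessive exists: I-1 uu, I-2 UU, II-1 Uu, II-2 Uu, II-3 Uu, II-4 Uu, II-5 Uu, II-6 UU, III-1 uu, III-2 UU, III-3 UU.
In this assignment every recorded phenotype matches its genotype and every non-founder's genotype is obtainable from its parents' genotypes, so the pedigree is consistent.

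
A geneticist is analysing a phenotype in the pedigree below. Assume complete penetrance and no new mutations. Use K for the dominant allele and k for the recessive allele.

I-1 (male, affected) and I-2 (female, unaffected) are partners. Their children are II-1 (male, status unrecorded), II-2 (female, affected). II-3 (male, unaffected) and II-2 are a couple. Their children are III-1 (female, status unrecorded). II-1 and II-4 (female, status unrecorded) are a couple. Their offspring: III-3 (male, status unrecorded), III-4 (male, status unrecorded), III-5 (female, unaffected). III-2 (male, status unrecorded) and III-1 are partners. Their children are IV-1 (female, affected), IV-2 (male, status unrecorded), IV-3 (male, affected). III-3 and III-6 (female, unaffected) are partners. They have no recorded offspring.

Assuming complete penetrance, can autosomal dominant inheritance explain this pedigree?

Yes

A consistent assignment under autosomal dominant exists: I-1 KK, I-2 kk, II-1 Kk, II-2 Kk, II-3 kk, II-4 Kk, III-1 Kk, III-2 KK, III-3 KK, III-4 KK, III-5 kk, III-6 kk, IV-1 KK, IV-2 KK, IV-3 KK.
In this assignment every recorded phenotype matches its genotype and every non-founder's genotype is obtainable from its parents' genotypes, so the pedigree is consistent.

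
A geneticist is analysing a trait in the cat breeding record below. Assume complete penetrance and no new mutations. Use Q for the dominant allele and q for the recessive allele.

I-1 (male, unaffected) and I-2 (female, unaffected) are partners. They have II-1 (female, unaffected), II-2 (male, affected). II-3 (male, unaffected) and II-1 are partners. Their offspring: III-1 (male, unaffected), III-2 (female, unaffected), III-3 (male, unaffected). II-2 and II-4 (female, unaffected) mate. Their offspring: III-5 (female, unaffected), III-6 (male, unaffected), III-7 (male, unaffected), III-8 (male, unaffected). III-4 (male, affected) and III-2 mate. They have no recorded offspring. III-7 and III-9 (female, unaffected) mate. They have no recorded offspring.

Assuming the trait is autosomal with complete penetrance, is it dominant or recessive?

recessive

I-1 and I-2 are both unaffected yet have an affected child II-2. Under dominance, an affected child requires at least one affected parent, so the trait cannot be dominant.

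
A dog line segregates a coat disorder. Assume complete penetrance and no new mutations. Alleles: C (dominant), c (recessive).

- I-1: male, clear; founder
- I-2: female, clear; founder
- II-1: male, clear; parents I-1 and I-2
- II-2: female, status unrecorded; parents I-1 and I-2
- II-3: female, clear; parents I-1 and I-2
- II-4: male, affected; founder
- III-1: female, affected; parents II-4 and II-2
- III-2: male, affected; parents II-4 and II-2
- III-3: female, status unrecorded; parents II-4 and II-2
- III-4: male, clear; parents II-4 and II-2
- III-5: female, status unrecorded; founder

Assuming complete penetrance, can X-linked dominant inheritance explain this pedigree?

No

No assignment of genotypes under X-linked dominant satisfies every parent–offspring relationship, so the pedigree is inconsistent.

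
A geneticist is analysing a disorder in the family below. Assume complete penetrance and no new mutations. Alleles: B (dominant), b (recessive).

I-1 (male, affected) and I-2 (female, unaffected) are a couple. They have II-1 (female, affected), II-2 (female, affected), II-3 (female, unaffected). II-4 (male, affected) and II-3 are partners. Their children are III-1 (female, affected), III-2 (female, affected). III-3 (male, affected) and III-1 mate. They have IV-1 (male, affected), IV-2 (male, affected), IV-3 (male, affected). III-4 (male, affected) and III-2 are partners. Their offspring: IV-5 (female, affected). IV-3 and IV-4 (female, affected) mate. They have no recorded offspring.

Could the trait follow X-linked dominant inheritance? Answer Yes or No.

Under X-linked dominant, II-3 (unaffected, female) cannot arise from I-1 (affected) × I-2 (unaffected).

No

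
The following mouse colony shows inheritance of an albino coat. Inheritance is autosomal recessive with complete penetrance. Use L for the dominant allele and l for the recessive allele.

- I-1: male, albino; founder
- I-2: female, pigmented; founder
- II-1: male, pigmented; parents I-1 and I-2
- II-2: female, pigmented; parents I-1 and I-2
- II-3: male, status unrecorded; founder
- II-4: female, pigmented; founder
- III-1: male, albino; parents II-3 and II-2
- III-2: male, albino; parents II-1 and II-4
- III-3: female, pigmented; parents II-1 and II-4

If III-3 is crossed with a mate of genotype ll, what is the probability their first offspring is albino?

II-1 is pigmented so carries L and received l from I-1 (ll), so II-1 is Ll.
II-4 is pigmented so carries L and passed l to III-2 (ll), so II-4 is Ll.
III-3 is a pigmented offspring of II-1 (Ll) × II-4 (Ll), whose cross gives 1/4 LL : 1/2 Ll : 1/4 ll; conditioning on being pigmented, III-3 is LL with probability 1/3, Ll with probability 2/3.
Summing over parental genotype combinations, P(offspring is albino) = 2/3·1/2 = 1/3.

1/3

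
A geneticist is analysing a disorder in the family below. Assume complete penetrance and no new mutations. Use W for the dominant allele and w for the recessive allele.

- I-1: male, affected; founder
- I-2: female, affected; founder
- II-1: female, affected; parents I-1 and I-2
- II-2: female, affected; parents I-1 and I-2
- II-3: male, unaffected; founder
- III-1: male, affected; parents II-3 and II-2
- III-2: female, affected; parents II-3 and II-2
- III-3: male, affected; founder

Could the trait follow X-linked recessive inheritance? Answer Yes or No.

No

Under X-linked recessive, III-2 (affected, female) cannot arise from II-3 (unaffected) × II-2 (affected).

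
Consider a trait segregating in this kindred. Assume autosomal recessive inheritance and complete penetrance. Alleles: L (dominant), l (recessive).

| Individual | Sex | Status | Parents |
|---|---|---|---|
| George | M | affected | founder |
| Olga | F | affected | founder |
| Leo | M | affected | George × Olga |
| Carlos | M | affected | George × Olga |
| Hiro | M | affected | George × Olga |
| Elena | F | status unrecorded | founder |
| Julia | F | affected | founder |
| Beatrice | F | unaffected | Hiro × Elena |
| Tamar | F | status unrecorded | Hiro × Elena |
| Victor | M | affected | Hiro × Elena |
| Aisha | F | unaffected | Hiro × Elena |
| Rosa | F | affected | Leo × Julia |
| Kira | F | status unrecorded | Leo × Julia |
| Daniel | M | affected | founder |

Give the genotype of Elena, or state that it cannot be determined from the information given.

From phenotype alone, Elena is LL or Ll or ll.
Elena passed L to Beatrice (Ll, whose l came from Hiro) and passed l to Victor (ll), so Elena is Ll.

Ll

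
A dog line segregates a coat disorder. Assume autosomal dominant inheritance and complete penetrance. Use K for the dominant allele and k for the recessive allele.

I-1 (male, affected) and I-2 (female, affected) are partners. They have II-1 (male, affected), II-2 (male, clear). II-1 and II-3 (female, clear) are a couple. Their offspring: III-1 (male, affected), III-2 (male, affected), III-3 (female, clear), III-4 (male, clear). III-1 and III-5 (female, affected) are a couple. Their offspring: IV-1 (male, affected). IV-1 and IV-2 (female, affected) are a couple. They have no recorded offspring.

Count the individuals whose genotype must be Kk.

5

Obligate heterozygotes: I-1 is affected so carries K and passed k to II-2 (kk), so I-1 is Kk; I-2 is affected so carries K and passed k to II-2 (kk), so I-2 is Kk; II-1 is affected so carries K and passed k to III-3 (kk), so II-1 is Kk; III-1 is affected so carries K and received k from II-3 (kk), so III-1 is Kk; III-2 is affected so carries K and received k from II-3 (kk), so III-2 is Kk.
Every other individual is either homozygous by phenotype or has at least one consistent homozygous assignment, so the count is 5.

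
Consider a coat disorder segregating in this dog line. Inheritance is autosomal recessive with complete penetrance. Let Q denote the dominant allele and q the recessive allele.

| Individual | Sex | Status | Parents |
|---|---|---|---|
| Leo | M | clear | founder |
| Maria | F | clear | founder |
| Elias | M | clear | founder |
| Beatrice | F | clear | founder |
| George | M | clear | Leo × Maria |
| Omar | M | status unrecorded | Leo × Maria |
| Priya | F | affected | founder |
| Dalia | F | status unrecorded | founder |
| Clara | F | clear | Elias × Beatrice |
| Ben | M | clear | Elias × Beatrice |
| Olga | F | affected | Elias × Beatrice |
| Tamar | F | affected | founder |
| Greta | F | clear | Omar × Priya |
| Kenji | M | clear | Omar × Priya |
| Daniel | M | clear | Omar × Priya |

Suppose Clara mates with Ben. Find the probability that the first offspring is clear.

8/9

Elias is clear so carries Q and passed q to Olga (qq), so Elias is Qq.
Beatrice is clear so carries Q and passed q to Olga (qq), so Beatrice is Qq.
Clara is a clear offspring of Elias (Qq) × Beatrice (Qq), whose cross gives 1/4 QQ : 1/2 Qq : 1/4 qq; conditioning on being clear, Clara is QQ with probability 1/3, Qq with probability 2/3.
Ben is a clear offspring of Elias (Qq) × Beatrice (Qq), whose cross gives 1/4 QQ : 1/2 Qq : 1/4 qq; conditioning on being clear, Ben is QQ with probability 1/3, Qq with probability 2/3.
Summing over parental genotype combinations, P(offspring is clear) = 1/9·1 + 2/9·1 + 2/9·1 + 4/9·3/4 = 8/9.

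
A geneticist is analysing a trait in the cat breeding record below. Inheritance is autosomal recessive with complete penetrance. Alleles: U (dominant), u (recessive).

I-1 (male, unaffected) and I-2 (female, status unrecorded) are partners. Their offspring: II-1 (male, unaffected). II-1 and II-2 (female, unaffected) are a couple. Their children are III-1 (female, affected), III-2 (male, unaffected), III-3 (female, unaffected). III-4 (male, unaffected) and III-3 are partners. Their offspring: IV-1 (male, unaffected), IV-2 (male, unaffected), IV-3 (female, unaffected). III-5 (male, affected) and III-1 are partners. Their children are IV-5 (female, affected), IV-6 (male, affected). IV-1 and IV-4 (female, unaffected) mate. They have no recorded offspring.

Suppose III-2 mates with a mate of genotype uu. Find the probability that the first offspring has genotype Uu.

II-1 is unaffected so carries U and passed u to III-1 (uu), so II-1 is Uu.
II-2 is unaffected so carries U and passed u to III-1 (uu), so II-2 is Uu.
III-2 is an unaffected offspring of II-1 (Uu) × II-2 (Uu), whose cross gives 1/4 UU : 1/2 Uu : 1/4 uu; conditioning on being unaffected, III-2 is UU with probability 1/3, Uu with probability 2/3.
Summing over parental genotype combinations, P(offspring has genotype Uu) = 1/3·1 + 2/3·1/2 = 2/3.

2/3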